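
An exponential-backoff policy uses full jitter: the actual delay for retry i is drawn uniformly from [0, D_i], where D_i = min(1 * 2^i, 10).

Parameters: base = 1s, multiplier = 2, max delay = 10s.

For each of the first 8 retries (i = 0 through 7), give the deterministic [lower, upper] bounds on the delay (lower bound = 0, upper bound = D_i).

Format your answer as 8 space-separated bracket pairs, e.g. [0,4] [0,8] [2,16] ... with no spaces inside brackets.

Computing bounds per retry:
  i=0: D_i=min(1*2^0,10)=1, bounds=[0,1]
  i=1: D_i=min(1*2^1,10)=2, bounds=[0,2]
  i=2: D_i=min(1*2^2,10)=4, bounds=[0,4]
  i=3: D_i=min(1*2^3,10)=8, bounds=[0,8]
  i=4: D_i=min(1*2^4,10)=10, bounds=[0,10]
  i=5: D_i=min(1*2^5,10)=10, bounds=[0,10]
  i=6: D_i=min(1*2^6,10)=10, bounds=[0,10]
  i=7: D_i=min(1*2^7,10)=10, bounds=[0,10]

Answer: [0,1] [0,2] [0,4] [0,8] [0,10] [0,10] [0,10] [0,10]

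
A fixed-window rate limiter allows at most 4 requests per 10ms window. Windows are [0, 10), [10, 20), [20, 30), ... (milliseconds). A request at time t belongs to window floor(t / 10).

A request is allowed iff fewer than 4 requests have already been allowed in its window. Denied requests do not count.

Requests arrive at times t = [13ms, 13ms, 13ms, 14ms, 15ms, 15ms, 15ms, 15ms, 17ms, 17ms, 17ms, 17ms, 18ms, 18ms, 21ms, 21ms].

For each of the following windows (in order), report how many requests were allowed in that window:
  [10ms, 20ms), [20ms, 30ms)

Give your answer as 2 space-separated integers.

Answer: 4 2

Derivation:
Processing requests:
  req#1 t=13ms (window 1): ALLOW
  req#2 t=13ms (window 1): ALLOW
  req#3 t=13ms (window 1): ALLOW
  req#4 t=14ms (window 1): ALLOW
  req#5 t=15ms (window 1): DENY
  req#6 t=15ms (window 1): DENY
  req#7 t=15ms (window 1): DENY
  req#8 t=15ms (window 1): DENY
  req#9 t=17ms (window 1): DENY
  req#10 t=17ms (window 1): DENY
  req#11 t=17ms (window 1): DENY
  req#12 t=17ms (window 1): DENY
  req#13 t=18ms (window 1): DENY
  req#14 t=18ms (window 1): DENY
  req#15 t=21ms (window 2): ALLOW
  req#16 t=21ms (window 2): ALLOW

Allowed counts by window: 4 2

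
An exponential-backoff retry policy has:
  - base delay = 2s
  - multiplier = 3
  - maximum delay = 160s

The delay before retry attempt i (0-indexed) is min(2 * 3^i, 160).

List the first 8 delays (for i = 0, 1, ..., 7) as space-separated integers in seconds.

Answer: 2 6 18 54 160 160 160 160

Derivation:
Computing each delay:
  i=0: min(2*3^0, 160) = 2
  i=1: min(2*3^1, 160) = 6
  i=2: min(2*3^2, 160) = 18
  i=3: min(2*3^3, 160) = 54
  i=4: min(2*3^4, 160) = 160
  i=5: min(2*3^5, 160) = 160
  i=6: min(2*3^6, 160) = 160
  i=7: min(2*3^7, 160) = 160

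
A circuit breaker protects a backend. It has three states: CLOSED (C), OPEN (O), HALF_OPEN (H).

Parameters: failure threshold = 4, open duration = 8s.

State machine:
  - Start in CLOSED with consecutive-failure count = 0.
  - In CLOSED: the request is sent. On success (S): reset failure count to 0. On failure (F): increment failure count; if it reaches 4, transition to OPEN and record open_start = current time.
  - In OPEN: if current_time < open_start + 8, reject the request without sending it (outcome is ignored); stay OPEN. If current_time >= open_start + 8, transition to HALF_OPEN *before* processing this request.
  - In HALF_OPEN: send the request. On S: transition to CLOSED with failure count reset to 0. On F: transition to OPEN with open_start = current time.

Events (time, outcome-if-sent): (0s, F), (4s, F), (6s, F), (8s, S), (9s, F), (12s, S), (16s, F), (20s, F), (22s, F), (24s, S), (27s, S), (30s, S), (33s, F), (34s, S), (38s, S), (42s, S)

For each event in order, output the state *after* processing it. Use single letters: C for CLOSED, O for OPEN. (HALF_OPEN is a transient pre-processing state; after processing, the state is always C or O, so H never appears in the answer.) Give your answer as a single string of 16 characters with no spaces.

State after each event:
  event#1 t=0s outcome=F: state=CLOSED
  event#2 t=4s outcome=F: state=CLOSED
  event#3 t=6s outcome=F: state=CLOSED
  event#4 t=8s outcome=S: state=CLOSED
  event#5 t=9s outcome=F: state=CLOSED
  event#6 t=12s outcome=S: state=CLOSED
  event#7 t=16s outcome=F: state=CLOSED
  event#8 t=20s outcome=F: state=CLOSED
  event#9 t=22s outcome=F: state=CLOSED
  event#10 t=24s outcome=S: state=CLOSED
  event#11 t=27s outcome=S: state=CLOSED
  event#12 t=30s outcome=S: state=CLOSED
  event#13 t=33s outcome=F: state=CLOSED
  event#14 t=34s outcome=S: state=CLOSED
  event#15 t=38s outcome=S: state=CLOSED
  event#16 t=42s outcome=S: state=CLOSED

Answer: CCCCCCCCCCCCCCCC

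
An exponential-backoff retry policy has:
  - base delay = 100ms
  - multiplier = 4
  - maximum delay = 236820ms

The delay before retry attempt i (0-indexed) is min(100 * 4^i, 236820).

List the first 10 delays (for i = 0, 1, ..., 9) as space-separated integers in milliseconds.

Computing each delay:
  i=0: min(100*4^0, 236820) = 100
  i=1: min(100*4^1, 236820) = 400
  i=2: min(100*4^2, 236820) = 1600
  i=3: min(100*4^3, 236820) = 6400
  i=4: min(100*4^4, 236820) = 25600
  i=5: min(100*4^5, 236820) = 102400
  i=6: min(100*4^6, 236820) = 236820
  i=7: min(100*4^7, 236820) = 236820
  i=8: min(100*4^8, 236820) = 236820
  i=9: min(100*4^9, 236820) = 236820

Answer: 100 400 1600 6400 25600 102400 236820 236820 236820 236820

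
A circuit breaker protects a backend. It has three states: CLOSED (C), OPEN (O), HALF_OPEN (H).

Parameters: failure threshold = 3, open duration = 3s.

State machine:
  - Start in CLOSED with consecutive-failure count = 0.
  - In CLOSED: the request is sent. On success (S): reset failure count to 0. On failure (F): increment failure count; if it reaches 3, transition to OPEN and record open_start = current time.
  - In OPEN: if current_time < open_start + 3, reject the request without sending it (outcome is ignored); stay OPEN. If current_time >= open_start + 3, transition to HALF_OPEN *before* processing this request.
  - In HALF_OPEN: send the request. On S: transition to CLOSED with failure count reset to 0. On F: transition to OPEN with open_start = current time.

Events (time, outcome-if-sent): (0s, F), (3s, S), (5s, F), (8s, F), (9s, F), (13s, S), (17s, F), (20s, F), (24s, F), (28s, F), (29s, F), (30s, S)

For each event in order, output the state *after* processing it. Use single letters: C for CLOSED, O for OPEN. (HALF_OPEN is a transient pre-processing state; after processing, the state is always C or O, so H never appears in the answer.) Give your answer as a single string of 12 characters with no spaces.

Answer: CCCCOCCCOOOO

Derivation:
State after each event:
  event#1 t=0s outcome=F: state=CLOSED
  event#2 t=3s outcome=S: state=CLOSED
  event#3 t=5s outcome=F: state=CLOSED
  event#4 t=8s outcome=F: state=CLOSED
  event#5 t=9s outcome=F: state=OPEN
  event#6 t=13s outcome=S: state=CLOSED
  event#7 t=17s outcome=F: state=CLOSED
  event#8 t=20s outcome=F: state=CLOSED
  event#9 t=24s outcome=F: state=OPEN
  event#10 t=28s outcome=F: state=OPEN
  event#11 t=29s outcome=F: state=OPEN
  event#12 t=30s outcome=S: state=OPEN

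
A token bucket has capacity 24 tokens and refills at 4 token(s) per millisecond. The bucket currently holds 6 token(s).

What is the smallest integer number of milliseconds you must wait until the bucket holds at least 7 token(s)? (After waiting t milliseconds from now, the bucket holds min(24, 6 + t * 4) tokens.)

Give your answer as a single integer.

Need 6 + t * 4 >= 7, so t >= 1/4.
Smallest integer t = ceil(1/4) = 1.

Answer: 1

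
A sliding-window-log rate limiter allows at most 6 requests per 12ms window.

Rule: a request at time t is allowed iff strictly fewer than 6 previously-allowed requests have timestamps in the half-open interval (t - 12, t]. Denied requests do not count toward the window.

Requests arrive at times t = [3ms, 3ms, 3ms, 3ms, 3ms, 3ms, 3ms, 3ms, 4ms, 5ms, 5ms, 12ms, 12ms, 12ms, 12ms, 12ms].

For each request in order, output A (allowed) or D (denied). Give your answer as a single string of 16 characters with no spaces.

Tracking allowed requests in the window:
  req#1 t=3ms: ALLOW
  req#2 t=3ms: ALLOW
  req#3 t=3ms: ALLOW
  req#4 t=3ms: ALLOW
  req#5 t=3ms: ALLOW
  req#6 t=3ms: ALLOW
  req#7 t=3ms: DENY
  req#8 t=3ms: DENY
  req#9 t=4ms: DENY
  req#10 t=5ms: DENY
  req#11 t=5ms: DENY
  req#12 t=12ms: DENY
  req#13 t=12ms: DENY
  req#14 t=12ms: DENY
  req#15 t=12ms: DENY
  req#16 t=12ms: DENY

Answer: AAAAAADDDDDDDDDD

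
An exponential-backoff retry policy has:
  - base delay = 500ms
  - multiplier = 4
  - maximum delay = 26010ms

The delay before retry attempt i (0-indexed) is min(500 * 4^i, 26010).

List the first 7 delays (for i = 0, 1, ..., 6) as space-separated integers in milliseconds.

Answer: 500 2000 8000 26010 26010 26010 26010

Derivation:
Computing each delay:
  i=0: min(500*4^0, 26010) = 500
  i=1: min(500*4^1, 26010) = 2000
  i=2: min(500*4^2, 26010) = 8000
  i=3: min(500*4^3, 26010) = 26010
  i=4: min(500*4^4, 26010) = 26010
  i=5: min(500*4^5, 26010) = 26010
  i=6: min(500*4^6, 26010) = 26010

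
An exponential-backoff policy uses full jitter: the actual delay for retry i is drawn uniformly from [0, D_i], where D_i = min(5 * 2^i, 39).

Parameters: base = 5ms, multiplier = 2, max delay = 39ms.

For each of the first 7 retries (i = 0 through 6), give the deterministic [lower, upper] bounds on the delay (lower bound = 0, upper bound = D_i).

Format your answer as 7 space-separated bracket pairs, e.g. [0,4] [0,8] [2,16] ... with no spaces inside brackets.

Answer: [0,5] [0,10] [0,20] [0,39] [0,39] [0,39] [0,39]

Derivation:
Computing bounds per retry:
  i=0: D_i=min(5*2^0,39)=5, bounds=[0,5]
  i=1: D_i=min(5*2^1,39)=10, bounds=[0,10]
  i=2: D_i=min(5*2^2,39)=20, bounds=[0,20]
  i=3: D_i=min(5*2^3,39)=39, bounds=[0,39]
  i=4: D_i=min(5*2^4,39)=39, bounds=[0,39]
  i=5: D_i=min(5*2^5,39)=39, bounds=[0,39]
  i=6: D_i=min(5*2^6,39)=39, bounds=[0,39]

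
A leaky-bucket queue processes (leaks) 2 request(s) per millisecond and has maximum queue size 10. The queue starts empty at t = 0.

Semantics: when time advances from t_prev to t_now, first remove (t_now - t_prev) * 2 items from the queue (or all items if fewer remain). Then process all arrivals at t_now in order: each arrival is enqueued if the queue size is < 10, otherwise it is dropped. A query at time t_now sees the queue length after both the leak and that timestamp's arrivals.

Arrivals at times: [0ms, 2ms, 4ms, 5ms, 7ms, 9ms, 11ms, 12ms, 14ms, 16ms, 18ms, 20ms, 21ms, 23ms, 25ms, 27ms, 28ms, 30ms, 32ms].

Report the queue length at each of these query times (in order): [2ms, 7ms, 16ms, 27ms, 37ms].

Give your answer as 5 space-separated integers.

Answer: 1 1 1 1 0

Derivation:
Queue lengths at query times:
  query t=2ms: backlog = 1
  query t=7ms: backlog = 1
  query t=16ms: backlog = 1
  query t=27ms: backlog = 1
  query t=37ms: backlog = 0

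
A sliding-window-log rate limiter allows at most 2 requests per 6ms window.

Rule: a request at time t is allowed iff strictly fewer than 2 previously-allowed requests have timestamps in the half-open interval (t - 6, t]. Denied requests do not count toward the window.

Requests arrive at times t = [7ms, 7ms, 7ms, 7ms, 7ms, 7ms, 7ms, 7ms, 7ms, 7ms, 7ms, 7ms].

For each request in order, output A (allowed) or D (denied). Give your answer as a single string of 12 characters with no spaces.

Tracking allowed requests in the window:
  req#1 t=7ms: ALLOW
  req#2 t=7ms: ALLOW
  req#3 t=7ms: DENY
  req#4 t=7ms: DENY
  req#5 t=7ms: DENY
  req#6 t=7ms: DENY
  req#7 t=7ms: DENY
  req#8 t=7ms: DENY
  req#9 t=7ms: DENY
  req#10 t=7ms: DENY
  req#11 t=7ms: DENY
  req#12 t=7ms: DENY

Answer: AADDDDDDDDDD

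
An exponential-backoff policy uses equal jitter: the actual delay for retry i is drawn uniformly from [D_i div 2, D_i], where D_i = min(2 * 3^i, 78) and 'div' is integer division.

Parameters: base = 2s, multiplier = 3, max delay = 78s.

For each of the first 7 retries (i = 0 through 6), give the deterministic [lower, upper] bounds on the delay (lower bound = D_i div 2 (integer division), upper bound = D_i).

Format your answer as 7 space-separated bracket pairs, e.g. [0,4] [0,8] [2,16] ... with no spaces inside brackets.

Answer: [1,2] [3,6] [9,18] [27,54] [39,78] [39,78] [39,78]

Derivation:
Computing bounds per retry:
  i=0: D_i=min(2*3^0,78)=2, bounds=[1,2]
  i=1: D_i=min(2*3^1,78)=6, bounds=[3,6]
  i=2: D_i=min(2*3^2,78)=18, bounds=[9,18]
  i=3: D_i=min(2*3^3,78)=54, bounds=[27,54]
  i=4: D_i=min(2*3^4,78)=78, bounds=[39,78]
  i=5: D_i=min(2*3^5,78)=78, bounds=[39,78]
  i=6: D_i=min(2*3^6,78)=78, bounds=[39,78]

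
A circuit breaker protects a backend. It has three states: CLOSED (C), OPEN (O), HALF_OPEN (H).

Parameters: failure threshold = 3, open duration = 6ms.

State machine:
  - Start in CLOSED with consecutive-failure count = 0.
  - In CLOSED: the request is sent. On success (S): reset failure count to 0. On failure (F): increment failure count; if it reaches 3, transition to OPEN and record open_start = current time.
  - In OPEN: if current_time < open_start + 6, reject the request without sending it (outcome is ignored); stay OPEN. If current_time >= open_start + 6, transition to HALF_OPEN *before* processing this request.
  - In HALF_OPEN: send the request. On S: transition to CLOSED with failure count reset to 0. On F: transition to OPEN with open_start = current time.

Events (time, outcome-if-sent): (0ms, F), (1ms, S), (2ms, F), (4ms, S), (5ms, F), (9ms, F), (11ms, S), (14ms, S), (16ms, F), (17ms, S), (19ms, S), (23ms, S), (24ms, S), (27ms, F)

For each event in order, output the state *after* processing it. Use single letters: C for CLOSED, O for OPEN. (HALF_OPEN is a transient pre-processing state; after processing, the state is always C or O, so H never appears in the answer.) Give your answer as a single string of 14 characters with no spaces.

State after each event:
  event#1 t=0ms outcome=F: state=CLOSED
  event#2 t=1ms outcome=S: state=CLOSED
  event#3 t=2ms outcome=F: state=CLOSED
  event#4 t=4ms outcome=S: state=CLOSED
  event#5 t=5ms outcome=F: state=CLOSED
  event#6 t=9ms outcome=F: state=CLOSED
  event#7 t=11ms outcome=S: state=CLOSED
  event#8 t=14ms outcome=S: state=CLOSED
  event#9 t=16ms outcome=F: state=CLOSED
  event#10 t=17ms outcome=S: state=CLOSED
  event#11 t=19ms outcome=S: state=CLOSED
  event#12 t=23ms outcome=S: state=CLOSED
  event#13 t=24ms outcome=S: state=CLOSED
  event#14 t=27ms outcome=F: state=CLOSED

Answer: CCCCCCCCCCCCCC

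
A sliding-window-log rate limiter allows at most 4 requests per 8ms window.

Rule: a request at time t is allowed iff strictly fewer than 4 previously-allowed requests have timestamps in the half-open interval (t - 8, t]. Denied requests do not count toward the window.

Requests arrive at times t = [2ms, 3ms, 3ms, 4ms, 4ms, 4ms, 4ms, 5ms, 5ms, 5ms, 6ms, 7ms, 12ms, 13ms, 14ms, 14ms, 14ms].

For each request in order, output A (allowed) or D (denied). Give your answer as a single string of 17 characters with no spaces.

Answer: AAAADDDDDDDDAAAAD

Derivation:
Tracking allowed requests in the window:
  req#1 t=2ms: ALLOW
  req#2 t=3ms: ALLOW
  req#3 t=3ms: ALLOW
  req#4 t=4ms: ALLOW
  req#5 t=4ms: DENY
  req#6 t=4ms: DENY
  req#7 t=4ms: DENY
  req#8 t=5ms: DENY
  req#9 t=5ms: DENY
  req#10 t=5ms: DENY
  req#11 t=6ms: DENY
  req#12 t=7ms: DENY
  req#13 t=12ms: ALLOW
  req#14 t=13ms: ALLOW
  req#15 t=14ms: ALLOW
  req#16 t=14ms: ALLOW
  req#17 t=14ms: DENY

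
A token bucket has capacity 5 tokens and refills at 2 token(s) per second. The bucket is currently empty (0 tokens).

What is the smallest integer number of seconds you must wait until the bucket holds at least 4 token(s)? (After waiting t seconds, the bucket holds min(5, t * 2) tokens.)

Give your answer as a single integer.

Need t * 2 >= 4, so t >= 4/2.
Smallest integer t = ceil(4/2) = 2.

Answer: 2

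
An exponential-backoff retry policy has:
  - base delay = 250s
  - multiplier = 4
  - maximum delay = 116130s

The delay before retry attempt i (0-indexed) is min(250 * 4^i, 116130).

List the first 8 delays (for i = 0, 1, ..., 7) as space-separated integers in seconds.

Computing each delay:
  i=0: min(250*4^0, 116130) = 250
  i=1: min(250*4^1, 116130) = 1000
  i=2: min(250*4^2, 116130) = 4000
  i=3: min(250*4^3, 116130) = 16000
  i=4: min(250*4^4, 116130) = 64000
  i=5: min(250*4^5, 116130) = 116130
  i=6: min(250*4^6, 116130) = 116130
  i=7: min(250*4^7, 116130) = 116130

Answer: 250 1000 4000 16000 64000 116130 116130 116130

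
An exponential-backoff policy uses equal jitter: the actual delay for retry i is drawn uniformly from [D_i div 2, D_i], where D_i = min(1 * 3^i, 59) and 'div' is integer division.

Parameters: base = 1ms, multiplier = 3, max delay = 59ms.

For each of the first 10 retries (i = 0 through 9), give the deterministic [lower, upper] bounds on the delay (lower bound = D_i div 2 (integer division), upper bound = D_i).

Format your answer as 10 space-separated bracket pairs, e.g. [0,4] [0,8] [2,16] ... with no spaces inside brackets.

Computing bounds per retry:
  i=0: D_i=min(1*3^0,59)=1, bounds=[0,1]
  i=1: D_i=min(1*3^1,59)=3, bounds=[1,3]
  i=2: D_i=min(1*3^2,59)=9, bounds=[4,9]
  i=3: D_i=min(1*3^3,59)=27, bounds=[13,27]
  i=4: D_i=min(1*3^4,59)=59, bounds=[29,59]
  i=5: D_i=min(1*3^5,59)=59, bounds=[29,59]
  i=6: D_i=min(1*3^6,59)=59, bounds=[29,59]
  i=7: D_i=min(1*3^7,59)=59, bounds=[29,59]
  i=8: D_i=min(1*3^8,59)=59, bounds=[29,59]
  i=9: D_i=min(1*3^9,59)=59, bounds=[29,59]

Answer: [0,1] [1,3] [4,9] [13,27] [29,59] [29,59] [29,59] [29,59] [29,59] [29,59]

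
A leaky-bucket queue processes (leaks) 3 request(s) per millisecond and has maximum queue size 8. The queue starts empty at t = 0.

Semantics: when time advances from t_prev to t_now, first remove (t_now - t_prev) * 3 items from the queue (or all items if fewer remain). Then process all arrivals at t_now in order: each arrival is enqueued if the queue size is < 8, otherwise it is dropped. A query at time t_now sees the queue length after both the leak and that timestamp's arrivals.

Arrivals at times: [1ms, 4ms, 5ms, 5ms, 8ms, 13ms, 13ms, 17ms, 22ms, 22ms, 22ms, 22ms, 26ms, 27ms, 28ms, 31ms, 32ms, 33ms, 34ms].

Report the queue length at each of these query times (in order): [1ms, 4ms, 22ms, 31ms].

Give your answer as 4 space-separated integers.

Answer: 1 1 4 1

Derivation:
Queue lengths at query times:
  query t=1ms: backlog = 1
  query t=4ms: backlog = 1
  query t=22ms: backlog = 4
  query t=31ms: backlog = 1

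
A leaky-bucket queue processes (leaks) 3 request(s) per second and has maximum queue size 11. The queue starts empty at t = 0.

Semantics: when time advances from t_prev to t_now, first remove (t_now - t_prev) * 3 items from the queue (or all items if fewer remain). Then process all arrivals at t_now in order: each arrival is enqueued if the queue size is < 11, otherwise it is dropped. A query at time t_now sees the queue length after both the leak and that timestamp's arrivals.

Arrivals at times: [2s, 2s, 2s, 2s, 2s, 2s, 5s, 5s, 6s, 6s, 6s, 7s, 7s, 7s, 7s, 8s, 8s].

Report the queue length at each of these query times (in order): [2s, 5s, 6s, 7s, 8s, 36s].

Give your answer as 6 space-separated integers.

Queue lengths at query times:
  query t=2s: backlog = 6
  query t=5s: backlog = 2
  query t=6s: backlog = 3
  query t=7s: backlog = 4
  query t=8s: backlog = 3
  query t=36s: backlog = 0

Answer: 6 2 3 4 3 0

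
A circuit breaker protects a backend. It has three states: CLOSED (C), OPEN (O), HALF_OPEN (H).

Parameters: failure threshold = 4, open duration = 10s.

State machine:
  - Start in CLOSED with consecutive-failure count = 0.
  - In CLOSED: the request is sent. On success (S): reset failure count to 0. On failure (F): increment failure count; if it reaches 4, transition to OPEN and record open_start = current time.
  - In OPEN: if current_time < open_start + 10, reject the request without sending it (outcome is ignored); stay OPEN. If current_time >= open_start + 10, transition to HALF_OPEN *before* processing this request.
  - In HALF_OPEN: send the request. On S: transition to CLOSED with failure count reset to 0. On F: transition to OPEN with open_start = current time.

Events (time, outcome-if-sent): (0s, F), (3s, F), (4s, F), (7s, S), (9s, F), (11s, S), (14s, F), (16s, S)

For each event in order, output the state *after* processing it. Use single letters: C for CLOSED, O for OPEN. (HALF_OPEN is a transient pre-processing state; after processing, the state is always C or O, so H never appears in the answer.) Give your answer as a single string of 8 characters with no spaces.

Answer: CCCCCCCC

Derivation:
State after each event:
  event#1 t=0s outcome=F: state=CLOSED
  event#2 t=3s outcome=F: state=CLOSED
  event#3 t=4s outcome=F: state=CLOSED
  event#4 t=7s outcome=S: state=CLOSED
  event#5 t=9s outcome=F: state=CLOSED
  event#6 t=11s outcome=S: state=CLOSED
  event#7 t=14s outcome=F: state=CLOSED
  event#8 t=16s outcome=S: state=CLOSED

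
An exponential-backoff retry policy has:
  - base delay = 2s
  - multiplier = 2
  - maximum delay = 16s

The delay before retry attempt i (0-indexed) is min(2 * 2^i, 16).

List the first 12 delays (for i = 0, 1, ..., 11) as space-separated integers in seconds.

Computing each delay:
  i=0: min(2*2^0, 16) = 2
  i=1: min(2*2^1, 16) = 4
  i=2: min(2*2^2, 16) = 8
  i=3: min(2*2^3, 16) = 16
  i=4: min(2*2^4, 16) = 16
  i=5: min(2*2^5, 16) = 16
  i=6: min(2*2^6, 16) = 16
  i=7: min(2*2^7, 16) = 16
  i=8: min(2*2^8, 16) = 16
  i=9: min(2*2^9, 16) = 16
  i=10: min(2*2^10, 16) = 16
  i=11: min(2*2^11, 16) = 16

Answer: 2 4 8 16 16 16 16 16 16 16 16 16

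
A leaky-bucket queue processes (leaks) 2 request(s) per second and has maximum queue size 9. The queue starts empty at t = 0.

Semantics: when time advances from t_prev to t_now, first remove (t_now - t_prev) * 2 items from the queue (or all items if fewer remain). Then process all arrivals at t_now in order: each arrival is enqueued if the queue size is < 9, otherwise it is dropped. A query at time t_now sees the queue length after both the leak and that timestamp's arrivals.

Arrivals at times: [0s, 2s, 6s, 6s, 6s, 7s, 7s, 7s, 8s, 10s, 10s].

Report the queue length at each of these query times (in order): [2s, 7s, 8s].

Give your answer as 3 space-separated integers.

Queue lengths at query times:
  query t=2s: backlog = 1
  query t=7s: backlog = 4
  query t=8s: backlog = 3

Answer: 1 4 3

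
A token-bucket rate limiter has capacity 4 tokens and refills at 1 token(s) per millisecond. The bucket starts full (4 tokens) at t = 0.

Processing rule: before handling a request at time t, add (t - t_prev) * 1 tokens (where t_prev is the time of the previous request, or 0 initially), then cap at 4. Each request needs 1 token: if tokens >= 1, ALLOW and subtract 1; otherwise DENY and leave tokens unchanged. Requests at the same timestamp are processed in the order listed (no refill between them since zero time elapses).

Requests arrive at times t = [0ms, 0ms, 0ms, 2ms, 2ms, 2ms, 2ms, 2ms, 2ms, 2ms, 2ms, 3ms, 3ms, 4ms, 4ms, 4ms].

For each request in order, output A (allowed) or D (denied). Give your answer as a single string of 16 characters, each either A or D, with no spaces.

Answer: AAAAAADDDDDADADD

Derivation:
Simulating step by step:
  req#1 t=0ms: ALLOW
  req#2 t=0ms: ALLOW
  req#3 t=0ms: ALLOW
  req#4 t=2ms: ALLOW
  req#5 t=2ms: ALLOW
  req#6 t=2ms: ALLOW
  req#7 t=2ms: DENY
  req#8 t=2ms: DENY
  req#9 t=2ms: DENY
  req#10 t=2ms: DENY
  req#11 t=2ms: DENY
  req#12 t=3ms: ALLOW
  req#13 t=3ms: DENY
  req#14 t=4ms: ALLOW
  req#15 t=4ms: DENY
  req#16 t=4ms: DENY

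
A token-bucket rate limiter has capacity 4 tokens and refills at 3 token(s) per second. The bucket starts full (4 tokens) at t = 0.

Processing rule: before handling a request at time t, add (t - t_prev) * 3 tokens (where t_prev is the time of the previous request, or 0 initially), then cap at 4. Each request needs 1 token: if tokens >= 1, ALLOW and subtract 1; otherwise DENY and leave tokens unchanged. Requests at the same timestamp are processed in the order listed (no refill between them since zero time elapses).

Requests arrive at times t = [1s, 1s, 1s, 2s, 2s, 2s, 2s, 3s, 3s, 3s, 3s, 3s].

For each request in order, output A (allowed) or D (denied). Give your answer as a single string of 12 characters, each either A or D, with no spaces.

Answer: AAAAAAAAAADD

Derivation:
Simulating step by step:
  req#1 t=1s: ALLOW
  req#2 t=1s: ALLOW
  req#3 t=1s: ALLOW
  req#4 t=2s: ALLOW
  req#5 t=2s: ALLOW
  req#6 t=2s: ALLOW
  req#7 t=2s: ALLOW
  req#8 t=3s: ALLOW
  req#9 t=3s: ALLOW
  req#10 t=3s: ALLOW
  req#11 t=3s: DENY
  req#12 t=3s: DENY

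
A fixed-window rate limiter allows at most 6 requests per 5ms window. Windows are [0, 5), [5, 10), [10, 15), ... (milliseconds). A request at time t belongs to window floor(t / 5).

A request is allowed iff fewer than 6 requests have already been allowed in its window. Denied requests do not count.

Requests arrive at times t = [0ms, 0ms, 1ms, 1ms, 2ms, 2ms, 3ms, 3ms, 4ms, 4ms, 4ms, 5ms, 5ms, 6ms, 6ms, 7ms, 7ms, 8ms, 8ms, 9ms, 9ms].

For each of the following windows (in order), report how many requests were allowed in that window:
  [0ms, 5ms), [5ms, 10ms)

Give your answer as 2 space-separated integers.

Processing requests:
  req#1 t=0ms (window 0): ALLOW
  req#2 t=0ms (window 0): ALLOW
  req#3 t=1ms (window 0): ALLOW
  req#4 t=1ms (window 0): ALLOW
  req#5 t=2ms (window 0): ALLOW
  req#6 t=2ms (window 0): ALLOW
  req#7 t=3ms (window 0): DENY
  req#8 t=3ms (window 0): DENY
  req#9 t=4ms (window 0): DENY
  req#10 t=4ms (window 0): DENY
  req#11 t=4ms (window 0): DENY
  req#12 t=5ms (window 1): ALLOW
  req#13 t=5ms (window 1): ALLOW
  req#14 t=6ms (window 1): ALLOW
  req#15 t=6ms (window 1): ALLOW
  req#16 t=7ms (window 1): ALLOW
  req#17 t=7ms (window 1): ALLOW
  req#18 t=8ms (window 1): DENY
  req#19 t=8ms (window 1): DENY
  req#20 t=9ms (window 1): DENY
  req#21 t=9ms (window 1): DENY

Allowed counts by window: 6 6

Answer: 6 6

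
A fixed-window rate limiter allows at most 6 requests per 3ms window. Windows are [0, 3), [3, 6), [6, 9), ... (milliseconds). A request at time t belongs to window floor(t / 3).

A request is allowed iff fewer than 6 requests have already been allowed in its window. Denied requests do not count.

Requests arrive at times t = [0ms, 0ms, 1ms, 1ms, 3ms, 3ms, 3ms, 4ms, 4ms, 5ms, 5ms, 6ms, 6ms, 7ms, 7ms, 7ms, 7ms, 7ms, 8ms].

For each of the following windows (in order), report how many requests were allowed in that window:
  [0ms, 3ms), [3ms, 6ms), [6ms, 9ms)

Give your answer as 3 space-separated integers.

Answer: 4 6 6

Derivation:
Processing requests:
  req#1 t=0ms (window 0): ALLOW
  req#2 t=0ms (window 0): ALLOW
  req#3 t=1ms (window 0): ALLOW
  req#4 t=1ms (window 0): ALLOW
  req#5 t=3ms (window 1): ALLOW
  req#6 t=3ms (window 1): ALLOW
  req#7 t=3ms (window 1): ALLOW
  req#8 t=4ms (window 1): ALLOW
  req#9 t=4ms (window 1): ALLOW
  req#10 t=5ms (window 1): ALLOW
  req#11 t=5ms (window 1): DENY
  req#12 t=6ms (window 2): ALLOW
  req#13 t=6ms (window 2): ALLOW
  req#14 t=7ms (window 2): ALLOW
  req#15 t=7ms (window 2): ALLOW
  req#16 t=7ms (window 2): ALLOW
  req#17 t=7ms (window 2): ALLOW
  req#18 t=7ms (window 2): DENY
  req#19 t=8ms (window 2): DENY

Allowed counts by window: 4 6 6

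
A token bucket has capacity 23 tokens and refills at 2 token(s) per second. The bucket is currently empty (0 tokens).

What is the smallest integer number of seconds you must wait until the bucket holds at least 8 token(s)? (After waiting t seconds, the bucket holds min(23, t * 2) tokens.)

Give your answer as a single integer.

Answer: 4

Derivation:
Need t * 2 >= 8, so t >= 8/2.
Smallest integer t = ceil(8/2) = 4.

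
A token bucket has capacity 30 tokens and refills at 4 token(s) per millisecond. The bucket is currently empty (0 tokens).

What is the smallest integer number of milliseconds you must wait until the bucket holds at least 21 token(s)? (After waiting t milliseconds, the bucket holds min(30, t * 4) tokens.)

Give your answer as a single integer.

Answer: 6

Derivation:
Need t * 4 >= 21, so t >= 21/4.
Smallest integer t = ceil(21/4) = 6.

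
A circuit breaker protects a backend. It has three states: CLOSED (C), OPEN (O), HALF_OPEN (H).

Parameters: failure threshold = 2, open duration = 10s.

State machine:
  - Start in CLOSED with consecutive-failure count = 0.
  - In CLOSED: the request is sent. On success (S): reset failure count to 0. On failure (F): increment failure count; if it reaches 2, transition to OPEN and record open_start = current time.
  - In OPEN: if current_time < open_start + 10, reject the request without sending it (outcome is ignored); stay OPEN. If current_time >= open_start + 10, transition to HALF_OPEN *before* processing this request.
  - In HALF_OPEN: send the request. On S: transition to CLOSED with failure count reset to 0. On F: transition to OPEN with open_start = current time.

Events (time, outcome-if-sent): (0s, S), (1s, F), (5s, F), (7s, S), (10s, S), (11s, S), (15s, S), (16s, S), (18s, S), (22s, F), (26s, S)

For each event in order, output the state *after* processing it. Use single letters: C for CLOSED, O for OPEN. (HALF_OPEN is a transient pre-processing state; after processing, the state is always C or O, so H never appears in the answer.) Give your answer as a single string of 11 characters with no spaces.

Answer: CCOOOOCCCCC

Derivation:
State after each event:
  event#1 t=0s outcome=S: state=CLOSED
  event#2 t=1s outcome=F: state=CLOSED
  event#3 t=5s outcome=F: state=OPEN
  event#4 t=7s outcome=S: state=OPEN
  event#5 t=10s outcome=S: state=OPEN
  event#6 t=11s outcome=S: state=OPEN
  event#7 t=15s outcome=S: state=CLOSED
  event#8 t=16s outcome=S: state=CLOSED
  event#9 t=18s outcome=S: state=CLOSED
  event#10 t=22s outcome=F: state=CLOSED
  event#11 t=26s outcome=S: state=CLOSED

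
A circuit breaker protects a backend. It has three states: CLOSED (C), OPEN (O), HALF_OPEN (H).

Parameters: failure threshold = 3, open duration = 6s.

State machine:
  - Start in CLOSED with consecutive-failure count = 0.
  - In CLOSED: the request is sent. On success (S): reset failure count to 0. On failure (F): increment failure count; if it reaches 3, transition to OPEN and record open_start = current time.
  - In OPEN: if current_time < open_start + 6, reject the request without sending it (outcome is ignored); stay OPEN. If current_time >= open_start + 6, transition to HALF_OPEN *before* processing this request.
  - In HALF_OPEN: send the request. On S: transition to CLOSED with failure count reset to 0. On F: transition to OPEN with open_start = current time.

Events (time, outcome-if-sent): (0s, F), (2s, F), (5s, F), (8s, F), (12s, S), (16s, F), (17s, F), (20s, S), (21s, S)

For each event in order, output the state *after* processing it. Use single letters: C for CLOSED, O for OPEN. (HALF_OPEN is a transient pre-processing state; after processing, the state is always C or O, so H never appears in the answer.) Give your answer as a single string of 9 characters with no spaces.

Answer: CCOOCCCCC

Derivation:
State after each event:
  event#1 t=0s outcome=F: state=CLOSED
  event#2 t=2s outcome=F: state=CLOSED
  event#3 t=5s outcome=F: state=OPEN
  event#4 t=8s outcome=F: state=OPEN
  event#5 t=12s outcome=S: state=CLOSED
  event#6 t=16s outcome=F: state=CLOSED
  event#7 t=17s outcome=F: state=CLOSED
  event#8 t=20s outcome=S: state=CLOSED
  event#9 t=21s outcome=S: state=CLOSED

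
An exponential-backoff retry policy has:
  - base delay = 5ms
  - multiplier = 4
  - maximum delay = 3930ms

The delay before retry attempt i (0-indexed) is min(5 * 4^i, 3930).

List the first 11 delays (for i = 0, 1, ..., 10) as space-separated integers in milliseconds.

Answer: 5 20 80 320 1280 3930 3930 3930 3930 3930 3930

Derivation:
Computing each delay:
  i=0: min(5*4^0, 3930) = 5
  i=1: min(5*4^1, 3930) = 20
  i=2: min(5*4^2, 3930) = 80
  i=3: min(5*4^3, 3930) = 320
  i=4: min(5*4^4, 3930) = 1280
  i=5: min(5*4^5, 3930) = 3930
  i=6: min(5*4^6, 3930) = 3930
  i=7: min(5*4^7, 3930) = 3930
  i=8: min(5*4^8, 3930) = 3930
  i=9: min(5*4^9, 3930) = 3930
  i=10: min(5*4^10, 3930) = 3930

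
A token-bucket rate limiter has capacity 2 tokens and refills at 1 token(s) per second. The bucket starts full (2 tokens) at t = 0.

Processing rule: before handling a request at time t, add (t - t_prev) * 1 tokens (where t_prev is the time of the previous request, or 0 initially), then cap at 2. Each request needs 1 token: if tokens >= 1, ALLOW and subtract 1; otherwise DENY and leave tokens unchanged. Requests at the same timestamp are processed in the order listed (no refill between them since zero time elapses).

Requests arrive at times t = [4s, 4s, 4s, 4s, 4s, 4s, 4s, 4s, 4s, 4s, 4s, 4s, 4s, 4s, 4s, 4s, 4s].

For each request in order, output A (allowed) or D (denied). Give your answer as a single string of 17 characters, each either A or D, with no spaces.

Answer: AADDDDDDDDDDDDDDD

Derivation:
Simulating step by step:
  req#1 t=4s: ALLOW
  req#2 t=4s: ALLOW
  req#3 t=4s: DENY
  req#4 t=4s: DENY
  req#5 t=4s: DENY
  req#6 t=4s: DENY
  req#7 t=4s: DENY
  req#8 t=4s: DENY
  req#9 t=4s: DENY
  req#10 t=4s: DENY
  req#11 t=4s: DENY
  req#12 t=4s: DENY
  req#13 t=4s: DENY
  req#14 t=4s: DENY
  req#15 t=4s: DENY
  req#16 t=4s: DENY
  req#17 t=4s: DENY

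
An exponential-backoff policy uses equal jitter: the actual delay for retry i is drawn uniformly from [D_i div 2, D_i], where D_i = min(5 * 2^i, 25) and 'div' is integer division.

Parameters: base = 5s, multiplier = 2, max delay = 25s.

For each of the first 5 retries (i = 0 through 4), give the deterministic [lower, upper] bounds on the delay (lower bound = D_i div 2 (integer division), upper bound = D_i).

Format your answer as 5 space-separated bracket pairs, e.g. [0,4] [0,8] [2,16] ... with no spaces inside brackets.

Computing bounds per retry:
  i=0: D_i=min(5*2^0,25)=5, bounds=[2,5]
  i=1: D_i=min(5*2^1,25)=10, bounds=[5,10]
  i=2: D_i=min(5*2^2,25)=20, bounds=[10,20]
  i=3: D_i=min(5*2^3,25)=25, bounds=[12,25]
  i=4: D_i=min(5*2^4,25)=25, bounds=[12,25]

Answer: [2,5] [5,10] [10,20] [12,25] [12,25]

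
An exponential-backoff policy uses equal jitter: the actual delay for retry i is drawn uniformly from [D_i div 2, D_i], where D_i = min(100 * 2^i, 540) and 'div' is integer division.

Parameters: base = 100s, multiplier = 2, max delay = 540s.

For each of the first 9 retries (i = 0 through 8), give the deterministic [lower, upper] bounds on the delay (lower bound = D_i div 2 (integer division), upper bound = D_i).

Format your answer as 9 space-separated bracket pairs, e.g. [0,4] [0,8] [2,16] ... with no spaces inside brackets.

Answer: [50,100] [100,200] [200,400] [270,540] [270,540] [270,540] [270,540] [270,540] [270,540]

Derivation:
Computing bounds per retry:
  i=0: D_i=min(100*2^0,540)=100, bounds=[50,100]
  i=1: D_i=min(100*2^1,540)=200, bounds=[100,200]
  i=2: D_i=min(100*2^2,540)=400, bounds=[200,400]
  i=3: D_i=min(100*2^3,540)=540, bounds=[270,540]
  i=4: D_i=min(100*2^4,540)=540, bounds=[270,540]
  i=5: D_i=min(100*2^5,540)=540, bounds=[270,540]
  i=6: D_i=min(100*2^6,540)=540, bounds=[270,540]
  i=7: D_i=min(100*2^7,540)=540, bounds=[270,540]
  i=8: D_i=min(100*2^8,540)=540, bounds=[270,540]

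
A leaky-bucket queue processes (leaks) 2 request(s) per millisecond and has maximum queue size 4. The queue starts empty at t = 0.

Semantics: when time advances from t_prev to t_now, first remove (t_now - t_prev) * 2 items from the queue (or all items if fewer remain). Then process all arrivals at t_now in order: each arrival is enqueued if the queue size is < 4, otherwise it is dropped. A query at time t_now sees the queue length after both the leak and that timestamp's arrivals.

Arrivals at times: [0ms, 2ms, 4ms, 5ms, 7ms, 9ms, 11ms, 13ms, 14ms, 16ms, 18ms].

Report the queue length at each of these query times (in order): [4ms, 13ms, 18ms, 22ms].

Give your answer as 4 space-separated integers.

Answer: 1 1 1 0

Derivation:
Queue lengths at query times:
  query t=4ms: backlog = 1
  query t=13ms: backlog = 1
  query t=18ms: backlog = 1
  query t=22ms: backlog = 0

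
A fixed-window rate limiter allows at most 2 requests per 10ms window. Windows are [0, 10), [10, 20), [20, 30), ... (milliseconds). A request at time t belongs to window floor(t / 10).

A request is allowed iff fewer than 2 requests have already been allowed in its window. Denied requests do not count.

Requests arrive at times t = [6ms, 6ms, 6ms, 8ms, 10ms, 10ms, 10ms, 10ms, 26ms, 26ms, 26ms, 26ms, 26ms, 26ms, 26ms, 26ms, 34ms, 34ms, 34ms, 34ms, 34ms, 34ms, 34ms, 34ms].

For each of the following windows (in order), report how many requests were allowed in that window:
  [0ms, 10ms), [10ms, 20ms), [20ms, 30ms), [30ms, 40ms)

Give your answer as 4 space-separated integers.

Answer: 2 2 2 2

Derivation:
Processing requests:
  req#1 t=6ms (window 0): ALLOW
  req#2 t=6ms (window 0): ALLOW
  req#3 t=6ms (window 0): DENY
  req#4 t=8ms (window 0): DENY
  req#5 t=10ms (window 1): ALLOW
  req#6 t=10ms (window 1): ALLOW
  req#7 t=10ms (window 1): DENY
  req#8 t=10ms (window 1): DENY
  req#9 t=26ms (window 2): ALLOW
  req#10 t=26ms (window 2): ALLOW
  req#11 t=26ms (window 2): DENY
  req#12 t=26ms (window 2): DENY
  req#13 t=26ms (window 2): DENY
  req#14 t=26ms (window 2): DENY
  req#15 t=26ms (window 2): DENY
  req#16 t=26ms (window 2): DENY
  req#17 t=34ms (window 3): ALLOW
  req#18 t=34ms (window 3): ALLOW
  req#19 t=34ms (window 3): DENY
  req#20 t=34ms (window 3): DENY
  req#21 t=34ms (window 3): DENY
  req#22 t=34ms (window 3): DENY
  req#23 t=34ms (window 3): DENY
  req#24 t=34ms (window 3): DENY

Allowed counts by window: 2 2 2 2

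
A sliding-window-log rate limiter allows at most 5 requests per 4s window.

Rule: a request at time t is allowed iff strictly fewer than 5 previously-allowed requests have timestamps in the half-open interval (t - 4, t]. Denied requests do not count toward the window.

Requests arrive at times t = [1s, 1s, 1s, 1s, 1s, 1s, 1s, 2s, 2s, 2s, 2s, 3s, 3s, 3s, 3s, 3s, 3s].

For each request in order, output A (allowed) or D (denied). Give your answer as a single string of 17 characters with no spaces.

Answer: AAAAADDDDDDDDDDDD

Derivation:
Tracking allowed requests in the window:
  req#1 t=1s: ALLOW
  req#2 t=1s: ALLOW
  req#3 t=1s: ALLOW
  req#4 t=1s: ALLOW
  req#5 t=1s: ALLOW
  req#6 t=1s: DENY
  req#7 t=1s: DENY
  req#8 t=2s: DENY
  req#9 t=2s: DENY
  req#10 t=2s: DENY
  req#11 t=2s: DENY
  req#12 t=3s: DENY
  req#13 t=3s: DENY
  req#14 t=3s: DENY
  req#15 t=3s: DENY
  req#16 t=3s: DENY
  req#17 t=3s: DENY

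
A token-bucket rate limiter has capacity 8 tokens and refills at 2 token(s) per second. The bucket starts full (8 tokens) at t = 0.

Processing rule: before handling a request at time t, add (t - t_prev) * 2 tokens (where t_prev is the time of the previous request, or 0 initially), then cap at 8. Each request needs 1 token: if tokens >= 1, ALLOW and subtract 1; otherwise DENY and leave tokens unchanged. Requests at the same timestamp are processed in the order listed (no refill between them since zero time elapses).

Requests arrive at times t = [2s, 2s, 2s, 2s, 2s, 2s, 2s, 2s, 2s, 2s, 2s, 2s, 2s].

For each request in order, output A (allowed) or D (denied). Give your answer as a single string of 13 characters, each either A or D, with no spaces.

Simulating step by step:
  req#1 t=2s: ALLOW
  req#2 t=2s: ALLOW
  req#3 t=2s: ALLOW
  req#4 t=2s: ALLOW
  req#5 t=2s: ALLOW
  req#6 t=2s: ALLOW
  req#7 t=2s: ALLOW
  req#8 t=2s: ALLOW
  req#9 t=2s: DENY
  req#10 t=2s: DENY
  req#11 t=2s: DENY
  req#12 t=2s: DENY
  req#13 t=2s: DENY

Answer: AAAAAAAADDDDD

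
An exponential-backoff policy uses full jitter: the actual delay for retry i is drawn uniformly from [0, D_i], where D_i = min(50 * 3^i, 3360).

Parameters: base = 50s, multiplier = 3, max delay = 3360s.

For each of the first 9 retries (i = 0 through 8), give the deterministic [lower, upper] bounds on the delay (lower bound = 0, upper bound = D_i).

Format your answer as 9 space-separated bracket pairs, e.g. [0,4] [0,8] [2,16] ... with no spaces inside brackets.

Computing bounds per retry:
  i=0: D_i=min(50*3^0,3360)=50, bounds=[0,50]
  i=1: D_i=min(50*3^1,3360)=150, bounds=[0,150]
  i=2: D_i=min(50*3^2,3360)=450, bounds=[0,450]
  i=3: D_i=min(50*3^3,3360)=1350, bounds=[0,1350]
  i=4: D_i=min(50*3^4,3360)=3360, bounds=[0,3360]
  i=5: D_i=min(50*3^5,3360)=3360, bounds=[0,3360]
  i=6: D_i=min(50*3^6,3360)=3360, bounds=[0,3360]
  i=7: D_i=min(50*3^7,3360)=3360, bounds=[0,3360]
  i=8: D_i=min(50*3^8,3360)=3360, bounds=[0,3360]

Answer: [0,50] [0,150] [0,450] [0,1350] [0,3360] [0,3360] [0,3360] [0,3360] [0,3360]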